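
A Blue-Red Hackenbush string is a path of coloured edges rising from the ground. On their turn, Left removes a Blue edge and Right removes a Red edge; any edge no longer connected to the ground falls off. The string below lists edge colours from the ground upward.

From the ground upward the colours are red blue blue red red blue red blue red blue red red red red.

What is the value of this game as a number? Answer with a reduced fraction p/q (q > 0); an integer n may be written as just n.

Recurse on prefixes of the 14-edge string red blue blue red red blue red blue red blue red red red red:
step 1: add red to get r; options L={ (no moves) } R={ 0 } = -1
step 2: add blue to get rb; options L={ -1 } R={ 0 } = -1/2
step 3: add blue to get rbb; options L={ -1, -1/2 } R={ 0 } = -1/4
step 4: add red to get rbbr; options L={ -1, -1/2 } R={ -1/4, 0 } = -3/8
step 5: add red to get rbbrr; options L={ -1, -1/2 } R={ -3/8, -1/4, 0 } = -7/16
step 6: add blue to get rbbrrb; options L={ -1, -1/2, -7/16 } R={ -3/8, -1/4, 0 } = -13/32
step 7: add red to get rbbrrbr; options L={ -1, -1/2, -7/16 } R={ -13/32, -3/8, -1/4, 0 } = -27/64
step 8: add blue to get rbbrrbrb; options L={ -1, -1/2, -7/16, -27/64 } R={ -13/32, -3/8, -1/4, 0 } = -53/128
step 9: add red to get rbbrrbrbr; options L={ -1, -1/2, -7/16, -27/64 } R={ -53/128, -13/32, -3/8, -1/4, 0 } = -107/256
step 10: add blue to get rbbrrbrbrb; options L={ -1, -1/2, -7/16, -27/64, -107/256 } R={ -53/128, -13/32, -3/8, -1/4, 0 } = -213/512
step 11: add red to get rbbrrbrbrbr; options L={ -1, -1/2, -7/16, -27/64, -107/256 } R={ -213/512, -53/128, -13/32, -3/8, -1/4, 0 } = -427/1024
step 12: add red to get rbbrrbrbrbrr; options L={ -1, -1/2, -7/16, -27/64, -107/256 } R={ -427/1024, -213/512, -53/128, -13/32, -3/8, -1/4, 0 } = -855/2048
step 13: add red to get rbbrrbrbrbrrr; options L={ -1, -1/2, -7/16, -27/64, -107/256 } R={ -855/2048, -427/1024, -213/512, -53/128, -13/32, -3/8, -1/4, 0 } = -1711/4096
step 14: add red to get rbbrrbrbrbrrrr; options L={ -1, -1/2, -7/16, -27/64, -107/256 } R={ -1711/4096, -855/2048, -427/1024, -213/512, -53/128, -13/32, -3/8, -1/4, 0 } = -3423/8192

-3423/8192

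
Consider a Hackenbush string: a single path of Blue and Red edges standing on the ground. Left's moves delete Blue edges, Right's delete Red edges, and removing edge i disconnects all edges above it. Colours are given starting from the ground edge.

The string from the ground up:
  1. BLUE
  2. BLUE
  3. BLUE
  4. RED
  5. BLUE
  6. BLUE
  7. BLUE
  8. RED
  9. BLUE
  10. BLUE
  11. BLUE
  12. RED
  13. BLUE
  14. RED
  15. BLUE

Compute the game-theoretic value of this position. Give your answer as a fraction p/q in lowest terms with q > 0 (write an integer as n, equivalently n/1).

Recurse on prefixes of the 15-edge string BLUE BLUE BLUE RED BLUE BLUE BLUE RED BLUE BLUE BLUE RED BLUE RED BLUE:
val(B) = { 0 | ∅ } = 1
val(BB) = { 0; 1 | ∅ } = 2
val(BBB) = { 0; 1; 2 | ∅ } = 3
val(BBBR) = { 0; 1; 2 | 3 } = 5/2
val(BBBRB) = { 0; 1; 2; 5/2 | 3 } = 11/4
val(BBBRBB) = { 0; 1; 2; 5/2; 11/4 | 3 } = 23/8
val(BBBRBBB) = { 0; 1; 2; 5/2; 11/4; 23/8 | 3 } = 47/16
val(BBBRBBBR) = { 0; 1; 2; 5/2; 11/4; 23/8 | 47/16; 3 } = 93/32
val(BBBRBBBRB) = { 0; 1; 2; 5/2; 11/4; 23/8; 93/32 | 47/16; 3 } = 187/64
val(BBBRBBBRBB) = { 0; 1; 2; 5/2; 11/4; 23/8; 93/32; 187/64 | 47/16; 3 } = 375/128
val(BBBRBBBRBBB) = { 0; 1; 2; 5/2; 11/4; 23/8; 93/32; 187/64; 375/128 | 47/16; 3 } = 751/256
val(BBBRBBBRBBBR) = { 0; 1; 2; 5/2; 11/4; 23/8; 93/32; 187/64; 375/128 | 751/256; 47/16; 3 } = 1501/512
val(BBBRBBBRBBBRB) = { 0; 1; 2; 5/2; 11/4; 23/8; 93/32; 187/64; 375/128; 1501/512 | 751/256; 47/16; 3 } = 3003/1024
val(BBBRBBBRBBBRBR) = { 0; 1; 2; 5/2; 11/4; 23/8; 93/32; 187/64; 375/128; 1501/512 | 3003/1024; 751/256; 47/16; 3 } = 6005/2048
val(BBBRBBBRBBBRBRB) = { 0; 1; 2; 5/2; 11/4; 23/8; 93/32; 187/64; 375/128; 1501/512; 6005/2048 | 3003/1024; 751/256; 47/16; 3 } = 12011/4096

12011/4096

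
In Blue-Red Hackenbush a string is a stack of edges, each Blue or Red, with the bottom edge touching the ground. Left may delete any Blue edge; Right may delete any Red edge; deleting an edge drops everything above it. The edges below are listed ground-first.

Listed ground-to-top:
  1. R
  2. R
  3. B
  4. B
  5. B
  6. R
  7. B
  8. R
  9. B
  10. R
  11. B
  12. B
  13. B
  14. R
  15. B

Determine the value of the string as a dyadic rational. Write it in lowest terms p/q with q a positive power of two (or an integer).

-9541/8192

R: Left { · }, Right { 0 } ⇒ simplest -1
RR: Left { · }, Right { -1; 0 } ⇒ simplest -2
RRB: Left { -2 }, Right { -1; 0 } ⇒ simplest -3/2
RRBB: Left { -2; -3/2 }, Right { -1; 0 } ⇒ simplest -5/4
RRBBB: Left { -2; -3/2; -5/4 }, Right { -1; 0 } ⇒ simplest -9/8
RRBBBR: Left { -2; -3/2; -5/4 }, Right { -9/8; -1; 0 } ⇒ simplest -19/16
RRBBBRB: Left { -2; -3/2; -5/4; -19/16 }, Right { -9/8; -1; 0 } ⇒ simplest -37/32
RRBBBRBR: Left { -2; -3/2; -5/4; -19/16 }, Right { -37/32; -9/8; -1; 0 } ⇒ simplest -75/64
RRBBBRBRB: Left { -2; -3/2; -5/4; -19/16; -75/64 }, Right { -37/32; -9/8; -1; 0 } ⇒ simplest -149/128
RRBBBRBRBR: Left { -2; -3/2; -5/4; -19/16; -75/64 }, Right { -149/128; -37/32; -9/8; -1; 0 } ⇒ simplest -299/256
RRBBBRBRBRB: Left { -2; -3/2; -5/4; -19/16; -75/64; -299/256 }, Right { -149/128; -37/32; -9/8; -1; 0 } ⇒ simplest -597/512
RRBBBRBRBRBB: Left { -2; -3/2; -5/4; -19/16; -75/64; -299/256; -597/512 }, Right { -149/128; -37/32; -9/8; -1; 0 } ⇒ simplest -1193/1024
RRBBBRBRBRBBB: Left { -2; -3/2; -5/4; -19/16; -75/64; -299/256; -597/512; -1193/1024 }, Right { -149/128; -37/32; -9/8; -1; 0 } ⇒ simplest -2385/2048
RRBBBRBRBRBBBR: Left { -2; -3/2; -5/4; -19/16; -75/64; -299/256; -597/512; -1193/1024 }, Right { -2385/2048; -149/128; -37/32; -9/8; -1; 0 } ⇒ simplest -4771/4096
RRBBBRBRBRBBBRB: Left { -2; -3/2; -5/4; -19/16; -75/64; -299/256; -597/512; -1193/1024; -4771/4096 }, Right { -2385/2048; -149/128; -37/32; -9/8; -1; 0 } ⇒ simplest -9541/8192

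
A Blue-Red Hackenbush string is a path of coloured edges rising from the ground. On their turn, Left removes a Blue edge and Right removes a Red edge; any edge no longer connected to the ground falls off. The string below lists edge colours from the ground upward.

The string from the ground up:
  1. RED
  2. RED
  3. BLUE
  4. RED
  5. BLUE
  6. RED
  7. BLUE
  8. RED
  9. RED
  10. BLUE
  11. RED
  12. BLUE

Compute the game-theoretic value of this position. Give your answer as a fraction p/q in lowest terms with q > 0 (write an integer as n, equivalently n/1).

Prefix values for RED RED BLUE RED BLUE RED BLUE RED RED BLUE RED BLUE via {L|R} + simplicity:
1 of 12 · R · max L −∞ · min R 0 -> -1
2 of 12 · RR · max L −∞ · min R -1 -> -2
3 of 12 · RRB · max L -2 · min R -1 -> -3/2
4 of 12 · RRBR · max L -2 · min R -3/2 -> -7/4
5 of 12 · RRBRB · max L -7/4 · min R -3/2 -> -13/8
6 of 12 · RRBRBR · max L -7/4 · min R -13/8 -> -27/16
7 of 12 · RRBRBRB · max L -27/16 · min R -13/8 -> -53/32
8 of 12 · RRBRBRBR · max L -27/16 · min R -53/32 -> -107/64
9 of 12 · RRBRBRBRR · max L -27/16 · min R -107/64 -> -215/128
10 of 12 · RRBRBRBRRB · max L -215/128 · min R -107/64 -> -429/256
11 of 12 · RRBRBRBRRBR · max L -215/128 · min R -429/256 -> -859/512
12 of 12 · RRBRBRBRRBRB · max L -859/512 · min R -429/256 -> -1717/1024

-1717/1024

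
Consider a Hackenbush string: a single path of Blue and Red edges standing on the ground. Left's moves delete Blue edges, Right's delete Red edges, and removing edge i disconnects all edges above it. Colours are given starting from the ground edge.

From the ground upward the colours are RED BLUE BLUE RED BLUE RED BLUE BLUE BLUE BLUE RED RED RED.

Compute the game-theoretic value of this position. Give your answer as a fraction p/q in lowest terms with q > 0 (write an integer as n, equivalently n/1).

R: Left { — }, Right { 0 } ⇒ simplest -1
RB: Left { -1 }, Right { 0 } ⇒ simplest -1/2
RBB: Left { -1, -1/2 }, Right { 0 } ⇒ simplest -1/4
RBBR: Left { -1, -1/2 }, Right { -1/4, 0 } ⇒ simplest -3/8
RBBRB: Left { -1, -1/2, -3/8 }, Right { -1/4, 0 } ⇒ simplest -5/16
RBBRBR: Left { -1, -1/2, -3/8 }, Right { -5/16, -1/4, 0 } ⇒ simplest -11/32
RBBRBRB: Left { -1, -1/2, -3/8, -11/32 }, Right { -5/16, -1/4, 0 } ⇒ simplest -21/64
RBBRBRBB: Left { -1, -1/2, -3/8, -11/32, -21/64 }, Right { -5/16, -1/4, 0 } ⇒ simplest -41/128
RBBRBRBBB: Left { -1, -1/2, -3/8, -11/32, -21/64, -41/128 }, Right { -5/16, -1/4, 0 } ⇒ simplest -81/256
RBBRBRBBBB: Left { -1, -1/2, -3/8, -11/32, -21/64, -41/128, -81/256 }, Right { -5/16, -1/4, 0 } ⇒ simplest -161/512
RBBRBRBBBBR: Left { -1, -1/2, -3/8, -11/32, -21/64, -41/128, -81/256 }, Right { -161/512, -5/16, -1/4, 0 } ⇒ simplest -323/1024
RBBRBRBBBBRR: Left { -1, -1/2, -3/8, -11/32, -21/64, -41/128, -81/256 }, Right { -323/1024, -161/512, -5/16, -1/4, 0 } ⇒ simplest -647/2048
RBBRBRBBBBRRR: Left { -1, -1/2, -3/8, -11/32, -21/64, -41/128, -81/256 }, Right { -647/2048, -323/1024, -161/512, -5/16, -1/4, 0 } ⇒ simplest -1295/4096

-1295/4096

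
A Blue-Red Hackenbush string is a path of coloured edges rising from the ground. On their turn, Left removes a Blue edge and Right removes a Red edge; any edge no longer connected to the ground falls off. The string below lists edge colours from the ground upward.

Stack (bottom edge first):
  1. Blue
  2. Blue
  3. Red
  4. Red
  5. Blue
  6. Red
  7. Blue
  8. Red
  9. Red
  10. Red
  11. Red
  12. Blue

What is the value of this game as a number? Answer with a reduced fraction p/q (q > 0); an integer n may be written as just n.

Build v(s[:k]) for k = 1..12, string s = Blue Blue Red Red Blue Red Blue Red Red Red Red Blue.
edge 1 of 12 (Blue): { 0 | (no moves) } — 1
edge 2 of 12 (Blue): { 0 1 | (no moves) } — 2
edge 3 of 12 (Red): { 0 1 | 2 } — 3/2
edge 4 of 12 (Red): { 0 1 | 3/2 2 } — 5/4
edge 5 of 12 (Blue): { 0 1 5/4 | 3/2 2 } — 11/8
edge 6 of 12 (Red): { 0 1 5/4 | 11/8 3/2 2 } — 21/16
edge 7 of 12 (Blue): { 0 1 5/4 21/16 | 11/8 3/2 2 } — 43/32
edge 8 of 12 (Red): { 0 1 5/4 21/16 | 43/32 11/8 3/2 2 } — 85/64
edge 9 of 12 (Red): { 0 1 5/4 21/16 | 85/64 43/32 11/8 3/2 2 } — 169/128
edge 10 of 12 (Red): { 0 1 5/4 21/16 | 169/128 85/64 43/32 11/8 3/2 2 } — 337/256
edge 11 of 12 (Red): { 0 1 5/4 21/16 | 337/256 169/128 85/64 43/32 11/8 3/2 2 } — 673/512
edge 12 of 12 (Blue): { 0 1 5/4 21/16 673/512 | 337/256 169/128 85/64 43/32 11/8 3/2 2 } — 1347/1024

1347/1024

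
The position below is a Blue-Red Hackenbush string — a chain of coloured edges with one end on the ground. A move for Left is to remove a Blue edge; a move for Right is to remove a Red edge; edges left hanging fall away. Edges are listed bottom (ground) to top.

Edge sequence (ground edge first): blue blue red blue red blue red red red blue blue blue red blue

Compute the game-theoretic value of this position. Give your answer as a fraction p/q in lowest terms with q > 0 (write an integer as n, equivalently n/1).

6715/4096

g_1 [b]  L=[0]  R=[·]  ⇒ 1
g_2 [bb]  L=[0 1]  R=[·]  ⇒ 2
g_3 [bbr]  L=[0 1]  R=[2]  ⇒ 3/2
g_4 [bbrb]  L=[0 1 3/2]  R=[2]  ⇒ 7/4
g_5 [bbrbr]  L=[0 1 3/2]  R=[7/4 2]  ⇒ 13/8
g_6 [bbrbrb]  L=[0 1 3/2 13/8]  R=[7/4 2]  ⇒ 27/16
g_7 [bbrbrbr]  L=[0 1 3/2 13/8]  R=[27/16 7/4 2]  ⇒ 53/32
g_8 [bbrbrbrr]  L=[0 1 3/2 13/8]  R=[53/32 27/16 7/4 2]  ⇒ 105/64
g_9 [bbrbrbrrr]  L=[0 1 3/2 13/8]  R=[105/64 53/32 27/16 7/4 2]  ⇒ 209/128
g_10 [bbrbrbrrrb]  L=[0 1 3/2 13/8 209/128]  R=[105/64 53/32 27/16 7/4 2]  ⇒ 419/256
g_11 [bbrbrbrrrbb]  L=[0 1 3/2 13/8 209/128 419/256]  R=[105/64 53/32 27/16 7/4 2]  ⇒ 839/512
g_12 [bbrbrbrrrbbb]  L=[0 1 3/2 13/8 209/128 419/256 839/512]  R=[105/64 53/32 27/16 7/4 2]  ⇒ 1679/1024
g_13 [bbrbrbrrrbbbr]  L=[0 1 3/2 13/8 209/128 419/256 839/512]  R=[1679/1024 105/64 53/32 27/16 7/4 2]  ⇒ 3357/2048
g_14 [bbrbrbrrrbbbrb]  L=[0 1 3/2 13/8 209/128 419/256 839/512 3357/2048]  R=[1679/1024 105/64 53/32 27/16 7/4 2]  ⇒ 6715/4096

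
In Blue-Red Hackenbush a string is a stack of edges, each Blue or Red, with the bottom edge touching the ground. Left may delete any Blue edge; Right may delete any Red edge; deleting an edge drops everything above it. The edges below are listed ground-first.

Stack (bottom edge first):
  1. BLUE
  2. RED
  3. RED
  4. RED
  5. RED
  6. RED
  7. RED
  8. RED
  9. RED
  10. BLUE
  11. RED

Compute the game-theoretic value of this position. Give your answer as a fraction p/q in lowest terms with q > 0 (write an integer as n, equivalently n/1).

value_1 [B]  L=[0]  R=[·]  = 1
value_2 [BR]  L=[0]  R=[1]  = 1/2
value_3 [BRR]  L=[0]  R=[1/2; 1]  = 1/4
value_4 [BRRR]  L=[0]  R=[1/4; 1/2; 1]  = 1/8
value_5 [BRRRR]  L=[0]  R=[1/8; 1/4; 1/2; 1]  = 1/16
value_6 [BRRRRR]  L=[0]  R=[1/16; 1/8; 1/4; 1/2; 1]  = 1/32
value_7 [BRRRRRR]  L=[0]  R=[1/32; 1/16; 1/8; 1/4; 1/2; 1]  = 1/64
value_8 [BRRRRRRR]  L=[0]  R=[1/64; 1/32; 1/16; 1/8; 1/4; 1/2; 1]  = 1/128
value_9 [BRRRRRRRR]  L=[0]  R=[1/128; 1/64; 1/32; 1/16; 1/8; 1/4; 1/2; 1]  = 1/256
value_10 [BRRRRRRRRB]  L=[0; 1/256]  R=[1/128; 1/64; 1/32; 1/16; 1/8; 1/4; 1/2; 1]  = 3/512
value_11 [BRRRRRRRRBR]  L=[0; 1/256]  R=[3/512; 1/128; 1/64; 1/32; 1/16; 1/8; 1/4; 1/2; 1]  = 5/1024

5/1024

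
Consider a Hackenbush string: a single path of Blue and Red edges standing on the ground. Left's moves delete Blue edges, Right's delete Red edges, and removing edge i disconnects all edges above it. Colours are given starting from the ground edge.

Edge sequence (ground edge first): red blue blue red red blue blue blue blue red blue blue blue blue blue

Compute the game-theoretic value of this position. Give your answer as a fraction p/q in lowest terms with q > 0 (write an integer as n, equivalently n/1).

-6209/16384

edge 1 of 15 (red): { ∅ | 0 } ⇒ -1
edge 2 of 15 (blue): { -1 | 0 } ⇒ -1/2
edge 3 of 15 (blue): { -1,-1/2 | 0 } ⇒ -1/4
edge 4 of 15 (red): { -1,-1/2 | -1/4,0 } ⇒ -3/8
edge 5 of 15 (red): { -1,-1/2 | -3/8,-1/4,0 } ⇒ -7/16
edge 6 of 15 (blue): { -1,-1/2,-7/16 | -3/8,-1/4,0 } ⇒ -13/32
edge 7 of 15 (blue): { -1,-1/2,-7/16,-13/32 | -3/8,-1/4,0 } ⇒ -25/64
edge 8 of 15 (blue): { -1,-1/2,-7/16,-13/32,-25/64 | -3/8,-1/4,0 } ⇒ -49/128
edge 9 of 15 (blue): { -1,-1/2,-7/16,-13/32,-25/64,-49/128 | -3/8,-1/4,0 } ⇒ -97/256
edge 10 of 15 (red): { -1,-1/2,-7/16,-13/32,-25/64,-49/128 | -97/256,-3/8,-1/4,0 } ⇒ -195/512
edge 11 of 15 (blue): { -1,-1/2,-7/16,-13/32,-25/64,-49/128,-195/512 | -97/256,-3/8,-1/4,0 } ⇒ -389/1024
edge 12 of 15 (blue): { -1,-1/2,-7/16,-13/32,-25/64,-49/128,-195/512,-389/1024 | -97/256,-3/8,-1/4,0 } ⇒ -777/2048
edge 13 of 15 (blue): { -1,-1/2,-7/16,-13/32,-25/64,-49/128,-195/512,-389/1024,-777/2048 | -97/256,-3/8,-1/4,0 } ⇒ -1553/4096
edge 14 of 15 (blue): { -1,-1/2,-7/16,-13/32,-25/64,-49/128,-195/512,-389/1024,-777/2048,-1553/4096 | -97/256,-3/8,-1/4,0 } ⇒ -3105/8192
edge 15 of 15 (blue): { -1,-1/2,-7/16,-13/32,-25/64,-49/128,-195/512,-389/1024,-777/2048,-1553/4096,-3105/8192 | -97/256,-3/8,-1/4,0 } ⇒ -6209/16384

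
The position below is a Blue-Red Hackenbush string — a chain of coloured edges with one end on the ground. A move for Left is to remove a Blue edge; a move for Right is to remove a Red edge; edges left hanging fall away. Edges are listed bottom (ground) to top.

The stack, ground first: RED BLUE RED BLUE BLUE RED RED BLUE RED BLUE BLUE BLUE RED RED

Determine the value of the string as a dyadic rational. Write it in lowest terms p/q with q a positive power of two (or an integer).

-4935/8192

1 of 14 · R · max L −∞ · min R 0 — -1
2 of 14 · RB · max L -1 · min R 0 — -1/2
3 of 14 · RBR · max L -1 · min R -1/2 — -3/4
4 of 14 · RBRB · max L -3/4 · min R -1/2 — -5/8
5 of 14 · RBRBB · max L -5/8 · min R -1/2 — -9/16
6 of 14 · RBRBBR · max L -5/8 · min R -9/16 — -19/32
7 of 14 · RBRBBRR · max L -5/8 · min R -19/32 — -39/64
8 of 14 · RBRBBRRB · max L -39/64 · min R -19/32 — -77/128
9 of 14 · RBRBBRRBR · max L -39/64 · min R -77/128 — -155/256
10 of 14 · RBRBBRRBRB · max L -155/256 · min R -77/128 — -309/512
11 of 14 · RBRBBRRBRBB · max L -309/512 · min R -77/128 — -617/1024
12 of 14 · RBRBBRRBRBBB · max L -617/1024 · min R -77/128 — -1233/2048
13 of 14 · RBRBBRRBRBBBR · max L -617/1024 · min R -1233/2048 — -2467/4096
14 of 14 · RBRBBRRBRBBBRR · max L -617/1024 · min R -2467/4096 — -4935/8192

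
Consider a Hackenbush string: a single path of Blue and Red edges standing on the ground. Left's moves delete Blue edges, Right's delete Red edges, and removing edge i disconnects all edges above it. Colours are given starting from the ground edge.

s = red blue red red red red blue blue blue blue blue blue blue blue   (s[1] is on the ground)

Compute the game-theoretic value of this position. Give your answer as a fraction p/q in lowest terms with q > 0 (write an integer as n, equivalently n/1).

-7681/8192

G_1 [r]  L=[·]  R=[0]  gives -1
G_2 [rb]  L=[-1]  R=[0]  gives -1/2
G_3 [rbr]  L=[-1]  R=[-1/2, 0]  gives -3/4
G_4 [rbrr]  L=[-1]  R=[-3/4, -1/2, 0]  gives -7/8
G_5 [rbrrr]  L=[-1]  R=[-7/8, -3/4, -1/2, 0]  gives -15/16
G_6 [rbrrrr]  L=[-1]  R=[-15/16, -7/8, -3/4, -1/2, 0]  gives -31/32
G_7 [rbrrrrb]  L=[-1, -31/32]  R=[-15/16, -7/8, -3/4, -1/2, 0]  gives -61/64
G_8 [rbrrrrbb]  L=[-1, -31/32, -61/64]  R=[-15/16, -7/8, -3/4, -1/2, 0]  gives -121/128
G_9 [rbrrrrbbb]  L=[-1, -31/32, -61/64, -121/128]  R=[-15/16, -7/8, -3/4, -1/2, 0]  gives -241/256
G_10 [rbrrrrbbbb]  L=[-1, -31/32, -61/64, -121/128, -241/256]  R=[-15/16, -7/8, -3/4, -1/2, 0]  gives -481/512
G_11 [rbrrrrbbbbb]  L=[-1, -31/32, -61/64, -121/128, -241/256, -481/512]  R=[-15/16, -7/8, -3/4, -1/2, 0]  gives -961/1024
G_12 [rbrrrrbbbbbb]  L=[-1, -31/32, -61/64, -121/128, -241/256, -481/512, -961/1024]  R=[-15/16, -7/8, -3/4, -1/2, 0]  gives -1921/2048
G_13 [rbrrrrbbbbbbb]  L=[-1, -31/32, -61/64, -121/128, -241/256, -481/512, -961/1024, -1921/2048]  R=[-15/16, -7/8, -3/4, -1/2, 0]  gives -3841/4096
G_14 [rbrrrrbbbbbbbb]  L=[-1, -31/32, -61/64, -121/128, -241/256, -481/512, -961/1024, -1921/2048, -3841/4096]  R=[-15/16, -7/8, -3/4, -1/2, 0]  gives -7681/8192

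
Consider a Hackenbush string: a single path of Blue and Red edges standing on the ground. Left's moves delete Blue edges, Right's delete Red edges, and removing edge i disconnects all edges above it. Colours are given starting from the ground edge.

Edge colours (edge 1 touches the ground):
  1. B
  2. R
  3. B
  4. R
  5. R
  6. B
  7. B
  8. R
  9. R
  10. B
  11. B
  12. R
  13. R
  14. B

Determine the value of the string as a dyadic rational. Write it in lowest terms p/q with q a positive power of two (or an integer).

4915/8192

Recurse on prefixes of the 14-edge string B R B R R B B R R B B R R B:
step 1: add B to get B; options L={ 0 } R={ · } — 1
step 2: add R to get BR; options L={ 0 } R={ 1 } — 1/2
step 3: add B to get BRB; options L={ 0; 1/2 } R={ 1 } — 3/4
step 4: add R to get BRBR; options L={ 0; 1/2 } R={ 3/4; 1 } — 5/8
step 5: add R to get BRBRR; options L={ 0; 1/2 } R={ 5/8; 3/4; 1 } — 9/16
step 6: add B to get BRBRRB; options L={ 0; 1/2; 9/16 } R={ 5/8; 3/4; 1 } — 19/32
step 7: add B to get BRBRRBB; options L={ 0; 1/2; 9/16; 19/32 } R={ 5/8; 3/4; 1 } — 39/64
step 8: add R to get BRBRRBBR; options L={ 0; 1/2; 9/16; 19/32 } R={ 39/64; 5/8; 3/4; 1 } — 77/128
step 9: add R to get BRBRRBBRR; options L={ 0; 1/2; 9/16; 19/32 } R={ 77/128; 39/64; 5/8; 3/4; 1 } — 153/256
step 10: add B to get BRBRRBBRRB; options L={ 0; 1/2; 9/16; 19/32; 153/256 } R={ 77/128; 39/64; 5/8; 3/4; 1 } — 307/512
step 11: add B to get BRBRRBBRRBB; options L={ 0; 1/2; 9/16; 19/32; 153/256; 307/512 } R={ 77/128; 39/64; 5/8; 3/4; 1 } — 615/1024
step 12: add R to get BRBRRBBRRBBR; options L={ 0; 1/2; 9/16; 19/32; 153/256; 307/512 } R={ 615/1024; 77/128; 39/64; 5/8; 3/4; 1 } — 1229/2048
step 13: add R to get BRBRRBBRRBBRR; options L={ 0; 1/2; 9/16; 19/32; 153/256; 307/512 } R={ 1229/2048; 615/1024; 77/128; 39/64; 5/8; 3/4; 1 } — 2457/4096
step 14: add B to get BRBRRBBRRBBRRB; options L={ 0; 1/2; 9/16; 19/32; 153/256; 307/512; 2457/4096 } R={ 1229/2048; 615/1024; 77/128; 39/64; 5/8; 3/4; 1 } — 4915/8192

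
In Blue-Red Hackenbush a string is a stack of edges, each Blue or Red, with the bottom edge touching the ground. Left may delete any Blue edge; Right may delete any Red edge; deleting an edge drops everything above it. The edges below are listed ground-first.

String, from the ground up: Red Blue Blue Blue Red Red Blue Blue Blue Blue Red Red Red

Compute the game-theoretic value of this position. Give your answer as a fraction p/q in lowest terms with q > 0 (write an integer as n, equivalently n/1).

Prefix values for Red Blue Blue Blue Red Red Blue Blue Blue Blue Red Red Red via {L|R} + simplicity:
R: Left { none }, Right { 0 } — simplest -1
RB: Left { -1 }, Right { 0 } — simplest -1/2
RBB: Left { -1, -1/2 }, Right { 0 } — simplest -1/4
RBBB: Left { -1, -1/2, -1/4 }, Right { 0 } — simplest -1/8
RBBBR: Left { -1, -1/2, -1/4 }, Right { -1/8, 0 } — simplest -3/16
RBBBRR: Left { -1, -1/2, -1/4 }, Right { -3/16, -1/8, 0 } — simplest -7/32
RBBBRRB: Left { -1, -1/2, -1/4, -7/32 }, Right { -3/16, -1/8, 0 } — simplest -13/64
RBBBRRBB: Left { -1, -1/2, -1/4, -7/32, -13/64 }, Right { -3/16, -1/8, 0 } — simplest -25/128
RBBBRRBBB: Left { -1, -1/2, -1/4, -7/32, -13/64, -25/128 }, Right { -3/16, -1/8, 0 } — simplest -49/256
RBBBRRBBBB: Left { -1, -1/2, -1/4, -7/32, -13/64, -25/128, -49/256 }, Right { -3/16, -1/8, 0 } — simplest -97/512
RBBBRRBBBBR: Left { -1, -1/2, -1/4, -7/32, -13/64, -25/128, -49/256 }, Right { -97/512, -3/16, -1/8, 0 } — simplest -195/1024
RBBBRRBBBBRR: Left { -1, -1/2, -1/4, -7/32, -13/64, -25/128, -49/256 }, Right { -195/1024, -97/512, -3/16, -1/8, 0 } — simplest -391/2048
RBBBRRBBBBRRR: Left { -1, -1/2, -1/4, -7/32, -13/64, -25/128, -49/256 }, Right { -391/2048, -195/1024, -97/512, -3/16, -1/8, 0 } — simplest -783/4096

-783/4096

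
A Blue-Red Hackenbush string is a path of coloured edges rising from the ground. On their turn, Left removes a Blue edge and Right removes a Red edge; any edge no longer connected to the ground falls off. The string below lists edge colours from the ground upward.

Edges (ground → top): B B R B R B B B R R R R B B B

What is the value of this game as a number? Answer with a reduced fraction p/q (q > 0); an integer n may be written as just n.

14095/8192

B: Left { 0 }, Right {  } gives simplest 1
BB: Left { 0 1 }, Right {  } gives simplest 2
BBR: Left { 0 1 }, Right { 2 } gives simplest 3/2
BBRB: Left { 0 1 3/2 }, Right { 2 } gives simplest 7/4
BBRBR: Left { 0 1 3/2 }, Right { 7/4 2 } gives simplest 13/8
BBRBRB: Left { 0 1 3/2 13/8 }, Right { 7/4 2 } gives simplest 27/16
BBRBRBB: Left { 0 1 3/2 13/8 27/16 }, Right { 7/4 2 } gives simplest 55/32
BBRBRBBB: Left { 0 1 3/2 13/8 27/16 55/32 }, Right { 7/4 2 } gives simplest 111/64
BBRBRBBBR: Left { 0 1 3/2 13/8 27/16 55/32 }, Right { 111/64 7/4 2 } gives simplest 221/128
BBRBRBBBRR: Left { 0 1 3/2 13/8 27/16 55/32 }, Right { 221/128 111/64 7/4 2 } gives simplest 441/256
BBRBRBBBRRR: Left { 0 1 3/2 13/8 27/16 55/32 }, Right { 441/256 221/128 111/64 7/4 2 } gives simplest 881/512
BBRBRBBBRRRR: Left { 0 1 3/2 13/8 27/16 55/32 }, Right { 881/512 441/256 221/128 111/64 7/4 2 } gives simplest 1761/1024
BBRBRBBBRRRRB: Left { 0 1 3/2 13/8 27/16 55/32 1761/1024 }, Right { 881/512 441/256 221/128 111/64 7/4 2 } gives simplest 3523/2048
BBRBRBBBRRRRBB: Left { 0 1 3/2 13/8 27/16 55/32 1761/1024 3523/2048 }, Right { 881/512 441/256 221/128 111/64 7/4 2 } gives simplest 7047/4096
BBRBRBBBRRRRBBB: Left { 0 1 3/2 13/8 27/16 55/32 1761/1024 3523/2048 7047/4096 }, Right { 881/512 441/256 221/128 111/64 7/4 2 } gives simplest 14095/8192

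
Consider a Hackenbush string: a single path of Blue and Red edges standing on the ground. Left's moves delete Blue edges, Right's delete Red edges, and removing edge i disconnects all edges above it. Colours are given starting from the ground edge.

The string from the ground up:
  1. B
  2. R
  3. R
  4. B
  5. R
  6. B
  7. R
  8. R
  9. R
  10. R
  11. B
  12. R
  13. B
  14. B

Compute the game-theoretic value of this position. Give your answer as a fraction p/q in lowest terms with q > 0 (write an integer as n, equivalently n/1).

Prefix values for B R R B R B R R R R B R B B via {L|R} + simplicity:
1 of 14 · B · max L 0 · min R +∞ -> 1
2 of 14 · BR · max L 0 · min R 1 -> 1/2
3 of 14 · BRR · max L 0 · min R 1/2 -> 1/4
4 of 14 · BRRB · max L 1/4 · min R 1/2 -> 3/8
5 of 14 · BRRBR · max L 1/4 · min R 3/8 -> 5/16
6 of 14 · BRRBRB · max L 5/16 · min R 3/8 -> 11/32
7 of 14 · BRRBRBR · max L 5/16 · min R 11/32 -> 21/64
8 of 14 · BRRBRBRR · max L 5/16 · min R 21/64 -> 41/128
9 of 14 · BRRBRBRRR · max L 5/16 · min R 41/128 -> 81/256
10 of 14 · BRRBRBRRRR · max L 5/16 · min R 81/256 -> 161/512
11 of 14 · BRRBRBRRRRB · max L 161/512 · min R 81/256 -> 323/1024
12 of 14 · BRRBRBRRRRBR · max L 161/512 · min R 323/1024 -> 645/2048
13 of 14 · BRRBRBRRRRBRB · max L 645/2048 · min R 323/1024 -> 1291/4096
14 of 14 · BRRBRBRRRRBRBB · max L 1291/4096 · min R 323/1024 -> 2583/8192

2583/8192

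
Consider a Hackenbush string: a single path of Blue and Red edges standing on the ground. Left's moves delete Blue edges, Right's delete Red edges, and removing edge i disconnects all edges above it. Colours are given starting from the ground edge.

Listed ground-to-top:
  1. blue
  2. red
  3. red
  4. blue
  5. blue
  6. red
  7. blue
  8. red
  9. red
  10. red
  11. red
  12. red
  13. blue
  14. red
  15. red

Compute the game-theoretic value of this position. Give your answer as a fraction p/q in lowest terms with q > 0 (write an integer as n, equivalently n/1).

6665/16384

1 of 15 · b · max L 0 · min R +∞ = 1
2 of 15 · br · max L 0 · min R 1 = 1/2
3 of 15 · brr · max L 0 · min R 1/2 = 1/4
4 of 15 · brrb · max L 1/4 · min R 1/2 = 3/8
5 of 15 · brrbb · max L 3/8 · min R 1/2 = 7/16
6 of 15 · brrbbr · max L 3/8 · min R 7/16 = 13/32
7 of 15 · brrbbrb · max L 13/32 · min R 7/16 = 27/64
8 of 15 · brrbbrbr · max L 13/32 · min R 27/64 = 53/128
9 of 15 · brrbbrbrr · max L 13/32 · min R 53/128 = 105/256
10 of 15 · brrbbrbrrr · max L 13/32 · min R 105/256 = 209/512
11 of 15 · brrbbrbrrrr · max L 13/32 · min R 209/512 = 417/1024
12 of 15 · brrbbrbrrrrr · max L 13/32 · min R 417/1024 = 833/2048
13 of 15 · brrbbrbrrrrrb · max L 833/2048 · min R 417/1024 = 1667/4096
14 of 15 · brrbbrbrrrrrbr · max L 833/2048 · min R 1667/4096 = 3333/8192
15 of 15 · brrbbrbrrrrrbrr · max L 833/2048 · min R 3333/8192 = 6665/16384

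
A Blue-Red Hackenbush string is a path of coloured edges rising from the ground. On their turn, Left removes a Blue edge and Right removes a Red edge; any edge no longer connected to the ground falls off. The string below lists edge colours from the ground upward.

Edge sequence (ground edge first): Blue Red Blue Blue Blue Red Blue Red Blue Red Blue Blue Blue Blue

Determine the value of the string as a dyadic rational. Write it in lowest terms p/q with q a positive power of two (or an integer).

7519/8192

Build value(s[:k]) for k = 1..14, string s = Blue Red Blue Blue Blue Red Blue Red Blue Red Blue Blue Blue Blue.
value_1 [B]  L=[0]  R=[(no moves)]  = 1
value_2 [BR]  L=[0]  R=[1]  = 1/2
value_3 [BRB]  L=[0,1/2]  R=[1]  = 3/4
value_4 [BRBB]  L=[0,1/2,3/4]  R=[1]  = 7/8
value_5 [BRBBB]  L=[0,1/2,3/4,7/8]  R=[1]  = 15/16
value_6 [BRBBBR]  L=[0,1/2,3/4,7/8]  R=[15/16,1]  = 29/32
value_7 [BRBBBRB]  L=[0,1/2,3/4,7/8,29/32]  R=[15/16,1]  = 59/64
value_8 [BRBBBRBR]  L=[0,1/2,3/4,7/8,29/32]  R=[59/64,15/16,1]  = 117/128
value_9 [BRBBBRBRB]  L=[0,1/2,3/4,7/8,29/32,117/128]  R=[59/64,15/16,1]  = 235/256
value_10 [BRBBBRBRBR]  L=[0,1/2,3/4,7/8,29/32,117/128]  R=[235/256,59/64,15/16,1]  = 469/512
value_11 [BRBBBRBRBRB]  L=[0,1/2,3/4,7/8,29/32,117/128,469/512]  R=[235/256,59/64,15/16,1]  = 939/1024
value_12 [BRBBBRBRBRBB]  L=[0,1/2,3/4,7/8,29/32,117/128,469/512,939/1024]  R=[235/256,59/64,15/16,1]  = 1879/2048
value_13 [BRBBBRBRBRBBB]  L=[0,1/2,3/4,7/8,29/32,117/128,469/512,939/1024,1879/2048]  R=[235/256,59/64,15/16,1]  = 3759/4096
value_14 [BRBBBRBRBRBBBB]  L=[0,1/2,3/4,7/8,29/32,117/128,469/512,939/1024,1879/2048,3759/4096]  R=[235/256,59/64,15/16,1]  = 7519/8192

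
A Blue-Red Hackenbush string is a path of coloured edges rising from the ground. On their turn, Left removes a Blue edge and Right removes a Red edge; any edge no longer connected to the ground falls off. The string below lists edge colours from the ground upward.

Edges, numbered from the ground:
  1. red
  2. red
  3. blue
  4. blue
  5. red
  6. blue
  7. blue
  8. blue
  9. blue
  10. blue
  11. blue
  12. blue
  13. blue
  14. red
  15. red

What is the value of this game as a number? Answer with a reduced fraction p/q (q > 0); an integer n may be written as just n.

-10247/8192

v(r) = { ∅ | 0 } = -1
v(rr) = { ∅ | -1, 0 } = -2
v(rrb) = { -2 | -1, 0 } = -3/2
v(rrbb) = { -2, -3/2 | -1, 0 } = -5/4
v(rrbbr) = { -2, -3/2 | -5/4, -1, 0 } = -11/8
v(rrbbrb) = { -2, -3/2, -11/8 | -5/4, -1, 0 } = -21/16
v(rrbbrbb) = { -2, -3/2, -11/8, -21/16 | -5/4, -1, 0 } = -41/32
v(rrbbrbbb) = { -2, -3/2, -11/8, -21/16, -41/32 | -5/4, -1, 0 } = -81/64
v(rrbbrbbbb) = { -2, -3/2, -11/8, -21/16, -41/32, -81/64 | -5/4, -1, 0 } = -161/128
v(rrbbrbbbbb) = { -2, -3/2, -11/8, -21/16, -41/32, -81/64, -161/128 | -5/4, -1, 0 } = -321/256
v(rrbbrbbbbbb) = { -2, -3/2, -11/8, -21/16, -41/32, -81/64, -161/128, -321/256 | -5/4, -1, 0 } = -641/512
v(rrbbrbbbbbbb) = { -2, -3/2, -11/8, -21/16, -41/32, -81/64, -161/128, -321/256, -641/512 | -5/4, -1, 0 } = -1281/1024
v(rrbbrbbbbbbbb) = { -2, -3/2, -11/8, -21/16, -41/32, -81/64, -161/128, -321/256, -641/512, -1281/1024 | -5/4, -1, 0 } = -2561/2048
v(rrbbrbbbbbbbbr) = { -2, -3/2, -11/8, -21/16, -41/32, -81/64, -161/128, -321/256, -641/512, -1281/1024 | -2561/2048, -5/4, -1, 0 } = -5123/4096
v(rrbbrbbbbbbbbrr) = { -2, -3/2, -11/8, -21/16, -41/32, -81/64, -161/128, -321/256, -641/512, -1281/1024 | -5123/4096, -2561/2048, -5/4, -1, 0 } = -10247/8192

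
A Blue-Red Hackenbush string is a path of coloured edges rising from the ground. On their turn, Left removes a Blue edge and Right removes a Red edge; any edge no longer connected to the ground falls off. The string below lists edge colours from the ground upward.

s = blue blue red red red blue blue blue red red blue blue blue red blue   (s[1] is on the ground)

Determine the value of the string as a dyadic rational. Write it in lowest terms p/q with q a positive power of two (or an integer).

10043/8192

edge 1 of 15 (blue): { 0 |  } = 1
edge 2 of 15 (blue): { 0; 1 |  } = 2
edge 3 of 15 (red): { 0; 1 | 2 } = 3/2
edge 4 of 15 (red): { 0; 1 | 3/2; 2 } = 5/4
edge 5 of 15 (red): { 0; 1 | 5/4; 3/2; 2 } = 9/8
edge 6 of 15 (blue): { 0; 1; 9/8 | 5/4; 3/2; 2 } = 19/16
edge 7 of 15 (blue): { 0; 1; 9/8; 19/16 | 5/4; 3/2; 2 } = 39/32
edge 8 of 15 (blue): { 0; 1; 9/8; 19/16; 39/32 | 5/4; 3/2; 2 } = 79/64
edge 9 of 15 (red): { 0; 1; 9/8; 19/16; 39/32 | 79/64; 5/4; 3/2; 2 } = 157/128
edge 10 of 15 (red): { 0; 1; 9/8; 19/16; 39/32 | 157/128; 79/64; 5/4; 3/2; 2 } = 313/256
edge 11 of 15 (blue): { 0; 1; 9/8; 19/16; 39/32; 313/256 | 157/128; 79/64; 5/4; 3/2; 2 } = 627/512
edge 12 of 15 (blue): { 0; 1; 9/8; 19/16; 39/32; 313/256; 627/512 | 157/128; 79/64; 5/4; 3/2; 2 } = 1255/1024
edge 13 of 15 (blue): { 0; 1; 9/8; 19/16; 39/32; 313/256; 627/512; 1255/1024 | 157/128; 79/64; 5/4; 3/2; 2 } = 2511/2048
edge 14 of 15 (red): { 0; 1; 9/8; 19/16; 39/32; 313/256; 627/512; 1255/1024 | 2511/2048; 157/128; 79/64; 5/4; 3/2; 2 } = 5021/4096
edge 15 of 15 (blue): { 0; 1; 9/8; 19/16; 39/32; 313/256; 627/512; 1255/1024; 5021/4096 | 2511/2048; 157/128; 79/64; 5/4; 3/2; 2 } = 10043/8192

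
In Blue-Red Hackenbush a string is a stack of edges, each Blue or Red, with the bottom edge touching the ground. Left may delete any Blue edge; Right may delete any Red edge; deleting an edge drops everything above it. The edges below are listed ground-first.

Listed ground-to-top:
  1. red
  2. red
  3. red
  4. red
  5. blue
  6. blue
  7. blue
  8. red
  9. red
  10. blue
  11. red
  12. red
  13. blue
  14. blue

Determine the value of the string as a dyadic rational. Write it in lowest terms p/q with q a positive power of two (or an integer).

-3289/1024

Recurse on prefixes of the 14-edge string red red red red blue blue blue red red blue red red blue blue:
G_1 [r]  L=[∅]  R=[0]  so -1
G_2 [rr]  L=[∅]  R=[-1, 0]  so -2
G_3 [rrr]  L=[∅]  R=[-2, -1, 0]  so -3
G_4 [rrrr]  L=[∅]  R=[-3, -2, -1, 0]  so -4
G_5 [rrrrb]  L=[-4]  R=[-3, -2, -1, 0]  so -7/2
G_6 [rrrrbb]  L=[-4, -7/2]  R=[-3, -2, -1, 0]  so -13/4
G_7 [rrrrbbb]  L=[-4, -7/2, -13/4]  R=[-3, -2, -1, 0]  so -25/8
G_8 [rrrrbbbr]  L=[-4, -7/2, -13/4]  R=[-25/8, -3, -2, -1, 0]  so -51/16
G_9 [rrrrbbbrr]  L=[-4, -7/2, -13/4]  R=[-51/16, -25/8, -3, -2, -1, 0]  so -103/32
G_10 [rrrrbbbrrb]  L=[-4, -7/2, -13/4, -103/32]  R=[-51/16, -25/8, -3, -2, -1, 0]  so -205/64
G_11 [rrrrbbbrrbr]  L=[-4, -7/2, -13/4, -103/32]  R=[-205/64, -51/16, -25/8, -3, -2, -1, 0]  so -411/128
G_12 [rrrrbbbrrbrr]  L=[-4, -7/2, -13/4, -103/32]  R=[-411/128, -205/64, -51/16, -25/8, -3, -2, -1, 0]  so -823/256
G_13 [rrrrbbbrrbrrb]  L=[-4, -7/2, -13/4, -103/32, -823/256]  R=[-411/128, -205/64, -51/16, -25/8, -3, -2, -1, 0]  so -1645/512
G_14 [rrrrbbbrrbrrbb]  L=[-4, -7/2, -13/4, -103/32, -823/256, -1645/512]  R=[-411/128, -205/64, -51/16, -25/8, -3, -2, -1, 0]  so -3289/1024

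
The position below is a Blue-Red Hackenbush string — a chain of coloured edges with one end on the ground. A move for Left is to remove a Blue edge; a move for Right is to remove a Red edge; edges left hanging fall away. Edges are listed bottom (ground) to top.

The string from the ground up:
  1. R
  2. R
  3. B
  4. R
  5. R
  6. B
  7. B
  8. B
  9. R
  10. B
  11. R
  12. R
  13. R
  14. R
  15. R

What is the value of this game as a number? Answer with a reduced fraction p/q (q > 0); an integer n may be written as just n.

-14527/8192

1 of 15 · R · max L −∞ · min R 0 => -1
2 of 15 · RR · max L −∞ · min R -1 => -2
3 of 15 · RRB · max L -2 · min R -1 => -3/2
4 of 15 · RRBR · max L -2 · min R -3/2 => -7/4
5 of 15 · RRBRR · max L -2 · min R -7/4 => -15/8
6 of 15 · RRBRRB · max L -15/8 · min R -7/4 => -29/16
7 of 15 · RRBRRBB · max L -29/16 · min R -7/4 => -57/32
8 of 15 · RRBRRBBB · max L -57/32 · min R -7/4 => -113/64
9 of 15 · RRBRRBBBR · max L -57/32 · min R -113/64 => -227/128
10 of 15 · RRBRRBBBRB · max L -227/128 · min R -113/64 => -453/256
11 of 15 · RRBRRBBBRBR · max L -227/128 · min R -453/256 => -907/512
12 of 15 · RRBRRBBBRBRR · max L -227/128 · min R -907/512 => -1815/1024
13 of 15 · RRBRRBBBRBRRR · max L -227/128 · min R -1815/1024 => -3631/2048
14 of 15 · RRBRRBBBRBRRRR · max L -227/128 · min R -3631/2048 => -7263/4096
15 of 15 · RRBRRBBBRBRRRRR · max L -227/128 · min R -7263/4096 => -14527/8192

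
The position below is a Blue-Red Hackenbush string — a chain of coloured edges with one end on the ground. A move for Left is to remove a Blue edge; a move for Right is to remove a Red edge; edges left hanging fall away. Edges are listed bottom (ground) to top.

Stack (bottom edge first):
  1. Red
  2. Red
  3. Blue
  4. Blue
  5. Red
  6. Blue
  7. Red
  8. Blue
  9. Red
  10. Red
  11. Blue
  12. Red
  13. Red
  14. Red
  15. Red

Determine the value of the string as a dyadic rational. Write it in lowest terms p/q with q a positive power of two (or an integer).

-10975/8192

Prefix values for Red Red Blue Blue Red Blue Red Blue Red Red Blue Red Red Red Red via {L|R} + simplicity:
1 of 15 · R · max L −∞ · min R 0 gives -1
2 of 15 · RR · max L −∞ · min R -1 gives -2
3 of 15 · RRB · max L -2 · min R -1 gives -3/2
4 of 15 · RRBB · max L -3/2 · min R -1 gives -5/4
5 of 15 · RRBBR · max L -3/2 · min R -5/4 gives -11/8
6 of 15 · RRBBRB · max L -11/8 · min R -5/4 gives -21/16
7 of 15 · RRBBRBR · max L -11/8 · min R -21/16 gives -43/32
8 of 15 · RRBBRBRB · max L -43/32 · min R -21/16 gives -85/64
9 of 15 · RRBBRBRBR · max L -43/32 · min R -85/64 gives -171/128
10 of 15 · RRBBRBRBRR · max L -43/32 · min R -171/128 gives -343/256
11 of 15 · RRBBRBRBRRB · max L -343/256 · min R -171/128 gives -685/512
12 of 15 · RRBBRBRBRRBR · max L -343/256 · min R -685/512 gives -1371/1024
13 of 15 · RRBBRBRBRRBRR · max L -343/256 · min R -1371/1024 gives -2743/2048
14 of 15 · RRBBRBRBRRBRRR · max L -343/256 · min R -2743/2048 gives -5487/4096
15 of 15 · RRBBRBRBRRBRRRR · max L -343/256 · min R -5487/4096 gives -10975/8192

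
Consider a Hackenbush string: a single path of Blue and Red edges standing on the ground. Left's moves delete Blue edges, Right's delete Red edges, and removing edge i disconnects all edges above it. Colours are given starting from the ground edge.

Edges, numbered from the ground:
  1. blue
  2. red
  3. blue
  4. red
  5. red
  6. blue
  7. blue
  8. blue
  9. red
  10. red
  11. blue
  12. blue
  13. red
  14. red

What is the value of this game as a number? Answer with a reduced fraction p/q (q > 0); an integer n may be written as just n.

Recurse on prefixes of the 14-edge string blue red blue red red blue blue blue red red blue blue red red:
value_1 [b]  L=[0]  R=[none]  = 1
value_2 [br]  L=[0]  R=[1]  = 1/2
value_3 [brb]  L=[0, 1/2]  R=[1]  = 3/4
value_4 [brbr]  L=[0, 1/2]  R=[3/4, 1]  = 5/8
value_5 [brbrr]  L=[0, 1/2]  R=[5/8, 3/4, 1]  = 9/16
value_6 [brbrrb]  L=[0, 1/2, 9/16]  R=[5/8, 3/4, 1]  = 19/32
value_7 [brbrrbb]  L=[0, 1/2, 9/16, 19/32]  R=[5/8, 3/4, 1]  = 39/64
value_8 [brbrrbbb]  L=[0, 1/2, 9/16, 19/32, 39/64]  R=[5/8, 3/4, 1]  = 79/128
value_9 [brbrrbbbr]  L=[0, 1/2, 9/16, 19/32, 39/64]  R=[79/128, 5/8, 3/4, 1]  = 157/256
value_10 [brbrrbbbrr]  L=[0, 1/2, 9/16, 19/32, 39/64]  R=[157/256, 79/128, 5/8, 3/4, 1]  = 313/512
value_11 [brbrrbbbrrb]  L=[0, 1/2, 9/16, 19/32, 39/64, 313/512]  R=[157/256, 79/128, 5/8, 3/4, 1]  = 627/1024
value_12 [brbrrbbbrrbb]  L=[0, 1/2, 9/16, 19/32, 39/64, 313/512, 627/1024]  R=[157/256, 79/128, 5/8, 3/4, 1]  = 1255/2048
value_13 [brbrrbbbrrbbr]  L=[0, 1/2, 9/16, 19/32, 39/64, 313/512, 627/1024]  R=[1255/2048, 157/256, 79/128, 5/8, 3/4, 1]  = 2509/4096
value_14 [brbrrbbbrrbbrr]  L=[0, 1/2, 9/16, 19/32, 39/64, 313/512, 627/1024]  R=[2509/4096, 1255/2048, 157/256, 79/128, 5/8, 3/4, 1]  = 5017/8192

5017/8192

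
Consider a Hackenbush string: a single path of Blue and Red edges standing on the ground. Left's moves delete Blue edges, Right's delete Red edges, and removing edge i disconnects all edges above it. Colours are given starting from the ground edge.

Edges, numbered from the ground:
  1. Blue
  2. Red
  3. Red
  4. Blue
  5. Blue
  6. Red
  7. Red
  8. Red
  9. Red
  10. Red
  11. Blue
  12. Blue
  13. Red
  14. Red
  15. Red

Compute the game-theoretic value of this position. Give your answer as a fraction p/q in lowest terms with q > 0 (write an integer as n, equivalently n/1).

G_1 [B]  L=[0]  R=[none]  -> 1
G_2 [BR]  L=[0]  R=[1]  -> 1/2
G_3 [BRR]  L=[0]  R=[1/2, 1]  -> 1/4
G_4 [BRRB]  L=[0, 1/4]  R=[1/2, 1]  -> 3/8
G_5 [BRRBB]  L=[0, 1/4, 3/8]  R=[1/2, 1]  -> 7/16
G_6 [BRRBBR]  L=[0, 1/4, 3/8]  R=[7/16, 1/2, 1]  -> 13/32
G_7 [BRRBBRR]  L=[0, 1/4, 3/8]  R=[13/32, 7/16, 1/2, 1]  -> 25/64
G_8 [BRRBBRRR]  L=[0, 1/4, 3/8]  R=[25/64, 13/32, 7/16, 1/2, 1]  -> 49/128
G_9 [BRRBBRRRR]  L=[0, 1/4, 3/8]  R=[49/128, 25/64, 13/32, 7/16, 1/2, 1]  -> 97/256
G_10 [BRRBBRRRRR]  L=[0, 1/4, 3/8]  R=[97/256, 49/128, 25/64, 13/32, 7/16, 1/2, 1]  -> 193/512
G_11 [BRRBBRRRRRB]  L=[0, 1/4, 3/8, 193/512]  R=[97/256, 49/128, 25/64, 13/32, 7/16, 1/2, 1]  -> 387/1024
G_12 [BRRBBRRRRRBB]  L=[0, 1/4, 3/8, 193/512, 387/1024]  R=[97/256, 49/128, 25/64, 13/32, 7/16, 1/2, 1]  -> 775/2048
G_13 [BRRBBRRRRRBBR]  L=[0, 1/4, 3/8, 193/512, 387/1024]  R=[775/2048, 97/256, 49/128, 25/64, 13/32, 7/16, 1/2, 1]  -> 1549/4096
G_14 [BRRBBRRRRRBBRR]  L=[0, 1/4, 3/8, 193/512, 387/1024]  R=[1549/4096, 775/2048, 97/256, 49/128, 25/64, 13/32, 7/16, 1/2, 1]  -> 3097/8192
G_15 [BRRBBRRRRRBBRRR]  L=[0, 1/4, 3/8, 193/512, 387/1024]  R=[3097/8192, 1549/4096, 775/2048, 97/256, 49/128, 25/64, 13/32, 7/16, 1/2, 1]  -> 6193/16384

6193/16384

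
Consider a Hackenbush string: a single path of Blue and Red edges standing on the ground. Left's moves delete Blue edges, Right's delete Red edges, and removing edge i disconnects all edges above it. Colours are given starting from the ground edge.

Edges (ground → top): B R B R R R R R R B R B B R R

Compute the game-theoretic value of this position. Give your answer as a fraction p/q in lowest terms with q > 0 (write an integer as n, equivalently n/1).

8281/16384

B: Left { 0 }, Right {  } gives simplest 1
BR: Left { 0 }, Right { 1 } gives simplest 1/2
BRB: Left { 0,1/2 }, Right { 1 } gives simplest 3/4
BRBR: Left { 0,1/2 }, Right { 3/4,1 } gives simplest 5/8
BRBRR: Left { 0,1/2 }, Right { 5/8,3/4,1 } gives simplest 9/16
BRBRRR: Left { 0,1/2 }, Right { 9/16,5/8,3/4,1 } gives simplest 17/32
BRBRRRR: Left { 0,1/2 }, Right { 17/32,9/16,5/8,3/4,1 } gives simplest 33/64
BRBRRRRR: Left { 0,1/2 }, Right { 33/64,17/32,9/16,5/8,3/4,1 } gives simplest 65/128
BRBRRRRRR: Left { 0,1/2 }, Right { 65/128,33/64,17/32,9/16,5/8,3/4,1 } gives simplest 129/256
BRBRRRRRRB: Left { 0,1/2,129/256 }, Right { 65/128,33/64,17/32,9/16,5/8,3/4,1 } gives simplest 259/512
BRBRRRRRRBR: Left { 0,1/2,129/256 }, Right { 259/512,65/128,33/64,17/32,9/16,5/8,3/4,1 } gives simplest 517/1024
BRBRRRRRRBRB: Left { 0,1/2,129/256,517/1024 }, Right { 259/512,65/128,33/64,17/32,9/16,5/8,3/4,1 } gives simplest 1035/2048
BRBRRRRRRBRBB: Left { 0,1/2,129/256,517/1024,1035/2048 }, Right { 259/512,65/128,33/64,17/32,9/16,5/8,3/4,1 } gives simplest 2071/4096
BRBRRRRRRBRBBR: Left { 0,1/2,129/256,517/1024,1035/2048 }, Right { 2071/4096,259/512,65/128,33/64,17/32,9/16,5/8,3/4,1 } gives simplest 4141/8192
BRBRRRRRRBRBBRR: Left { 0,1/2,129/256,517/1024,1035/2048 }, Right { 4141/8192,2071/4096,259/512,65/128,33/64,17/32,9/16,5/8,3/4,1 } gives simplest 8281/16384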